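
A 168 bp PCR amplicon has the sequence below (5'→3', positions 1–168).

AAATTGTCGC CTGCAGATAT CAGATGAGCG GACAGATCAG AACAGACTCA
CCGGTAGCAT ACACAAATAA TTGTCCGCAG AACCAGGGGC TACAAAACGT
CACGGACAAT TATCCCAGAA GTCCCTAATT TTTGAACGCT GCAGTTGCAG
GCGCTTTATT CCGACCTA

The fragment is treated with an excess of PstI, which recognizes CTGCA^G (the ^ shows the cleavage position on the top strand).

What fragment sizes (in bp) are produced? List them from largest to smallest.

128, 25, 15 bp

PstI sites (CTGCAG) start at positions 11, 139.
PstI cuts after base 5 of each site (before the last base), so after positions 15, 143.
Linear molecule, 2 cuts → 3 fragments:
  1–15 → 15 bp
  16–143 → 128 bp
  144–168 → 25 bp
Sorted largest to smallest: 128, 25, 15 bp.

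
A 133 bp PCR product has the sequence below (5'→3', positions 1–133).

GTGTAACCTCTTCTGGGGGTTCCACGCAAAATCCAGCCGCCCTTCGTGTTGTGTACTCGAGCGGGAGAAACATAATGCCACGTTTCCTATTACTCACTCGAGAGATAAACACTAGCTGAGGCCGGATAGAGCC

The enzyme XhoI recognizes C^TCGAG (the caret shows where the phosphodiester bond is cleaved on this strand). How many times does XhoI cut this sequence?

2

CTCGAG occurs starting at positions 56, 97.
XhoI cuts at 2 sites.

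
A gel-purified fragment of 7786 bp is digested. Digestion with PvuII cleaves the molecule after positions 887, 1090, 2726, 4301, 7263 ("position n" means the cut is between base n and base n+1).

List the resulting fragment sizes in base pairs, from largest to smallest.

Linear molecule, 5 cuts → 6 fragments:
  887 − 0 = 887 bp
  1090 − 887 = 203 bp
  2726 − 1090 = 1636 bp
  4301 − 2726 = 1575 bp
  7263 − 4301 = 2962 bp
  7786 − 7263 = 523 bp
Sorted largest to smallest: 2962, 1636, 1575, 887, 523, 203 bp.

2962, 1636, 1575, 887, 523, 203 bp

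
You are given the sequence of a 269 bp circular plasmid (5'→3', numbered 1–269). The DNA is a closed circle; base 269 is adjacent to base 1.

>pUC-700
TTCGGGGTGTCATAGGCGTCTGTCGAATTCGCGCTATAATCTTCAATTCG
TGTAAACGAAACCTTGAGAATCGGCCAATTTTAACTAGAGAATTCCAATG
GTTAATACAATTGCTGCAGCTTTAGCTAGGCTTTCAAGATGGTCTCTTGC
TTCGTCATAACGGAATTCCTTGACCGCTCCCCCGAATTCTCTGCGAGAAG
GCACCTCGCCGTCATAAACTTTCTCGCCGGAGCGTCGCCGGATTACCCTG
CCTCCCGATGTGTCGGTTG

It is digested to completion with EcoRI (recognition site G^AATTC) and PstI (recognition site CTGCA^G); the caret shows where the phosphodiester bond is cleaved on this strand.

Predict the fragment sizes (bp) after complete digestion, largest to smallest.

EcoRI sites (GAATTC) start at positions 25, 90, 163, 184.
EcoRI cuts after the first base of each site, so after positions 25, 90, 163, 184.
The PstI site (CTGCAG) starts at position 114.
PstI cuts after base 5 of each site (before the last base), so after position 118.
Combined cut positions: 25, 90, 118, 163, 184.
Circular molecule, 5 cuts → 5 fragments:
  26–90 → 65 bp
  91–118 → 28 bp
  119–163 → 45 bp
  164–184 → 21 bp
  185–269 then 1–25 → 85 + 25 = 110 bp
Sorted largest to smallest: 110, 65, 45, 28, 21 bp.

110, 65, 45, 28, 21 bp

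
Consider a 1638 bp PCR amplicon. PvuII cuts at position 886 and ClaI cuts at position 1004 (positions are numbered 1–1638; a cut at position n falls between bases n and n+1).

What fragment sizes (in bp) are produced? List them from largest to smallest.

886, 634, 118 bp

Combined cut positions (sorted): 886, 1004.
Linear molecule, 2 cuts → 3 fragments:
  886 − 0 = 886 bp
  1004 − 886 = 118 bp
  1638 − 1004 = 634 bp
Sorted largest to smallest: 886, 634, 118 bp.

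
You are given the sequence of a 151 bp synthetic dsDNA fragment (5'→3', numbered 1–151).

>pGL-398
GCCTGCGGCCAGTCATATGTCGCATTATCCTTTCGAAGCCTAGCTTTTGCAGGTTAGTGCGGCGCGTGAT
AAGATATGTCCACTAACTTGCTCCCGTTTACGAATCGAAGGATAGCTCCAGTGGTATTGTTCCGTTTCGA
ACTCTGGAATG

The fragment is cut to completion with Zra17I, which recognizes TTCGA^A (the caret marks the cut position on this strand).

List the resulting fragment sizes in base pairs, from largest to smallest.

104, 36, 11 bp

Zra17I sites (TTCGAA) start at positions 32, 136.
Zra17I cuts after base 5 of each site (before the last base), so after positions 36, 140.
Linear molecule, 2 cuts → 3 fragments:
  1–36 → 36 bp
  37–140 → 104 bp
  141–151 → 11 bp
Sorted largest to smallest: 104, 36, 11 bp.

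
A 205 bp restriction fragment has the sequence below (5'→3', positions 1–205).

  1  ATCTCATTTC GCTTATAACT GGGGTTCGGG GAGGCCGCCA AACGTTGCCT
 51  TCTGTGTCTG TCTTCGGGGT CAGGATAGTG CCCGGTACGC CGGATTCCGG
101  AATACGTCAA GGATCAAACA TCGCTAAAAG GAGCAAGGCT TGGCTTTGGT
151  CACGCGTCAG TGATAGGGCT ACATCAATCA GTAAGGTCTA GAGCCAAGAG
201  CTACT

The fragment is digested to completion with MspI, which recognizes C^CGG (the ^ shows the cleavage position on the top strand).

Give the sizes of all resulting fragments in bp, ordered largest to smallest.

108, 82, 8, 7 bp

MspI sites (CCGG) start at positions 82, 90, 97.
MspI cuts after the first base of each site, so after positions 82, 90, 97.
Linear molecule, 3 cuts → 4 fragments:
  1–82 → 82 bp
  83–90 → 8 bp
  91–97 → 7 bp
  98–205 → 108 bp
Sorted largest to smallest: 108, 82, 8, 7 bp.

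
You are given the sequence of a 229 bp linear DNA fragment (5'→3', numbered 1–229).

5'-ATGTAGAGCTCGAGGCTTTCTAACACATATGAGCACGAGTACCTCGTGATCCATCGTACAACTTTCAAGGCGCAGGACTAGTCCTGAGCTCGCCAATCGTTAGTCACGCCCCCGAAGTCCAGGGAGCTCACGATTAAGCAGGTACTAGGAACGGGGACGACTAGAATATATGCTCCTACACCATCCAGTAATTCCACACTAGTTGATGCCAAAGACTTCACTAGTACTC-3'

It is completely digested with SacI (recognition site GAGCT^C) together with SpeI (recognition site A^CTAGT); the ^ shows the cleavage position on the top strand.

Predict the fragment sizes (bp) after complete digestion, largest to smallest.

70, 67, 38, 22, 13, 10, 9 bp

SacI sites (GAGCTC) start at positions 6, 86, 124.
SacI cuts after base 5 of each site (before the last base), so after positions 10, 90, 128.
SpeI sites (ACTAGT) start at positions 77, 198, 220.
SpeI cuts after the first base of each site, so after positions 77, 198, 220.
Combined cut positions: 10, 77, 90, 128, 198, 220.
Linear molecule, 6 cuts → 7 fragments:
  1–10 → 10 bp
  11–77 → 67 bp
  78–90 → 13 bp
  91–128 → 38 bp
  129–198 → 70 bp
  199–220 → 22 bp
  221–229 → 9 bp
Sorted largest to smallest: 70, 67, 38, 22, 13, 10, 9 bp.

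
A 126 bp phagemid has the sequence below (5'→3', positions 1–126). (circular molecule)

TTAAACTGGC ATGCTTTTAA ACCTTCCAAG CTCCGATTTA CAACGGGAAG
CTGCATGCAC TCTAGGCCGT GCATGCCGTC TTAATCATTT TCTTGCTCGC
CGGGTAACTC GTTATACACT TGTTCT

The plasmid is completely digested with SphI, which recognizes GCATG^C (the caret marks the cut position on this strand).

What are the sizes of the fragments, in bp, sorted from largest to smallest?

64, 44, 18 bp

SphI sites (GCATGC) start at positions 9, 53, 71.
SphI cuts after base 5 of each site (before the last base), so after positions 13, 57, 75.
Circular molecule, 3 cuts → 3 fragments:
  14–57 → 44 bp
  58–75 → 18 bp
  76–126 then 1–13 → 51 + 13 = 64 bp
Sorted largest to smallest: 64, 44, 18 bp.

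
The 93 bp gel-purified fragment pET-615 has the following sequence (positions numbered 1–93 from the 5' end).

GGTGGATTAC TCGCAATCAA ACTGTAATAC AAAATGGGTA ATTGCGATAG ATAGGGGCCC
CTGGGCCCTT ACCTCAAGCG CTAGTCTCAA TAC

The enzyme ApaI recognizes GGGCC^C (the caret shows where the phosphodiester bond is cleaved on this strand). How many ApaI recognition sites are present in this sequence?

2

GGGCCC occurs starting at positions 55, 63.
ApaI cuts at 2 sites.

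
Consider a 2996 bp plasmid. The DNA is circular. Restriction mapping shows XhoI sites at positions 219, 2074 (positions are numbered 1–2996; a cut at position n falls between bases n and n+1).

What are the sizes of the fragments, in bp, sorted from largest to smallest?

1855, 1141 bp

Circular molecule, 2 cuts → 2 fragments:
  2074 − 219 = 1855 bp
  wrap: 2996 − 2074 + 219 = 1141 bp
Sorted largest to smallest: 1855, 1141 bp.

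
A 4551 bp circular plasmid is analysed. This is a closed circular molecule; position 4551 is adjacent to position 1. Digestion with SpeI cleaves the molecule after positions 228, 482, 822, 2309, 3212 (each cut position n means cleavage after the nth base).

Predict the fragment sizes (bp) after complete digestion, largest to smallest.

1567, 1487, 903, 340, 254 bp

Circular molecule, 5 cuts → 5 fragments:
  482 − 228 = 254 bp
  822 − 482 = 340 bp
  2309 − 822 = 1487 bp
  3212 − 2309 = 903 bp
  wrap: 4551 − 3212 + 228 = 1567 bp
Sorted largest to smallest: 1567, 1487, 903, 340, 254 bp.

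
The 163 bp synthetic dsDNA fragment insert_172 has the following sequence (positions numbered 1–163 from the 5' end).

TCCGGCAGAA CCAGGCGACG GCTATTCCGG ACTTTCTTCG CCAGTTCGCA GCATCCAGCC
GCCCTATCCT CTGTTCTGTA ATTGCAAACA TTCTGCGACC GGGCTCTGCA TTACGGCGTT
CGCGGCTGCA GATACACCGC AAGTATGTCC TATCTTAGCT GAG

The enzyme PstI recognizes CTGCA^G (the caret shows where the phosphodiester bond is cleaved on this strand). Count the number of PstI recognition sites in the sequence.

CTGCAG occurs starting at position 126.
PstI cuts at 1 site.

1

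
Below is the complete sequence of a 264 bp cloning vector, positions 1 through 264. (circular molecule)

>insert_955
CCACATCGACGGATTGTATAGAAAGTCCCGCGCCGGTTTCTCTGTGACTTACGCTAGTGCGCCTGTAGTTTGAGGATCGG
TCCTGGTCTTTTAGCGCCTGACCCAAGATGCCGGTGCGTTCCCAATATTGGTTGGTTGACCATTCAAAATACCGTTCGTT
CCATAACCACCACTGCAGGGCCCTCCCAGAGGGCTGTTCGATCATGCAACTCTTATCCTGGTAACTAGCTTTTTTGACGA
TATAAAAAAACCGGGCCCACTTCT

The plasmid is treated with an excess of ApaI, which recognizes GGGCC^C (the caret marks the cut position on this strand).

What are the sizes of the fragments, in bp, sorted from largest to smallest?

189, 75 bp

ApaI sites (GGGCCC) start at positions 178, 253.
ApaI cuts after base 5 of each site (before the last base), so after positions 182, 257.
Circular molecule, 2 cuts → 2 fragments:
  183–257 → 75 bp
  258–264 then 1–182 → 7 + 182 = 189 bp
Sorted largest to smallest: 189, 75 bp.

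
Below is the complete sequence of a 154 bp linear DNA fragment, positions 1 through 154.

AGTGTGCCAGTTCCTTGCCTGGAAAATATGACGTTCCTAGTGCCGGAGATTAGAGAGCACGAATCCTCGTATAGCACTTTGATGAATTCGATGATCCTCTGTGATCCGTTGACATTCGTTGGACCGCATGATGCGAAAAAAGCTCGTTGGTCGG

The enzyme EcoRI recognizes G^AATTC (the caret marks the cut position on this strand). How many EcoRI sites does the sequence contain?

1

GAATTC occurs starting at position 84.
EcoRI cuts at 1 site.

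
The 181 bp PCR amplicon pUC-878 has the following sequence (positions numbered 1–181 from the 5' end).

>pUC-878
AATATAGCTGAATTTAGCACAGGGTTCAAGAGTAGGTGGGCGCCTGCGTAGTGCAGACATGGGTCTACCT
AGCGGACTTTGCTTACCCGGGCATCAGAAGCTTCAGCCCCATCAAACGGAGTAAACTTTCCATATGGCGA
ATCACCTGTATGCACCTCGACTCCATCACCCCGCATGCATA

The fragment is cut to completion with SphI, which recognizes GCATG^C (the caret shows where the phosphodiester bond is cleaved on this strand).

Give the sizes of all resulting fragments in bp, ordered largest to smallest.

177, 4 bp

The SphI site (GCATGC) starts at position 173.
SphI cuts after base 5 of each site (before the last base), so after position 177.
Linear molecule, 1 cut → 2 fragments:
  1–177 → 177 bp
  178–181 → 4 bp
Sorted largest to smallest: 177, 4 bp.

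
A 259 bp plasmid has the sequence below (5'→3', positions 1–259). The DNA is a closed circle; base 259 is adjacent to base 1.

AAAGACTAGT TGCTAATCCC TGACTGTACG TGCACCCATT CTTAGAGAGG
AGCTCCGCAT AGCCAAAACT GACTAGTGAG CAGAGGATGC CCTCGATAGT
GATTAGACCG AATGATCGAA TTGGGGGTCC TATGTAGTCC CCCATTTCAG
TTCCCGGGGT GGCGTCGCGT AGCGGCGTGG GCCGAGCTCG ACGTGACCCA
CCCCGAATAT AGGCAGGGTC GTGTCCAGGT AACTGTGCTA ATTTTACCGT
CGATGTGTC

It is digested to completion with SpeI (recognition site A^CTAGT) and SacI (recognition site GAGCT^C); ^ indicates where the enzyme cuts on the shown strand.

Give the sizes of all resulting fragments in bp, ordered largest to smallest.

116, 76, 49, 18 bp

SpeI sites (ACTAGT) start at positions 5, 72.
SpeI cuts after the first base of each site, so after positions 5, 72.
SacI sites (GAGCTC) start at positions 50, 184.
SacI cuts after base 5 of each site (before the last base), so after positions 54, 188.
Combined cut positions: 5, 54, 72, 188.
Circular molecule, 4 cuts → 4 fragments:
  6–54 → 49 bp
  55–72 → 18 bp
  73–188 → 116 bp
  189–259 then 1–5 → 71 + 5 = 76 bp
Sorted largest to smallest: 116, 76, 49, 18 bp.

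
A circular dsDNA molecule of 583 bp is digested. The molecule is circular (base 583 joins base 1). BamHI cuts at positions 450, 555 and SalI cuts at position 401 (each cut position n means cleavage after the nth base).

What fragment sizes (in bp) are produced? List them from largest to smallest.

Combined cut positions (sorted): 401, 450, 555.
Circular molecule, 3 cuts → 3 fragments:
  450 − 401 = 49 bp
  555 − 450 = 105 bp
  wrap: 583 − 555 + 401 = 429 bp
Sorted largest to smallest: 429, 105, 49 bp.

429, 105, 49 bp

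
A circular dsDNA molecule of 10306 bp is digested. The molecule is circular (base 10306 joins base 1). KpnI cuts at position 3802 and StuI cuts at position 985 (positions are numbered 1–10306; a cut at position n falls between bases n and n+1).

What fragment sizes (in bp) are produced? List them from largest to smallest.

Combined cut positions (sorted): 985, 3802.
Circular molecule, 2 cuts → 2 fragments:
  3802 − 985 = 2817 bp
  wrap: 10306 − 3802 + 985 = 7489 bp
Sorted largest to smallest: 7489, 2817 bp.

7489, 2817 bp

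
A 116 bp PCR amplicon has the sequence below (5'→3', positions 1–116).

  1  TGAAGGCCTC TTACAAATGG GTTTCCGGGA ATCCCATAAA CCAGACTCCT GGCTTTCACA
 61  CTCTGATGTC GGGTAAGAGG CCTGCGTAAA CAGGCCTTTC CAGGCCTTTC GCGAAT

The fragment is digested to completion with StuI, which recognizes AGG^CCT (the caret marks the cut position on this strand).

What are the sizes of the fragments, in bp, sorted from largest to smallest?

StuI sites (AGGCCT) start at positions 4, 78, 92, 102.
StuI cuts after base 3 of each site, so after positions 6, 80, 94, 104.
Linear molecule, 4 cuts → 5 fragments:
  1–6 → 6 bp
  7–80 → 74 bp
  81–94 → 14 bp
  95–104 → 10 bp
  105–116 → 12 bp
Sorted largest to smallest: 74, 14, 12, 10, 6 bp.

74, 14, 12, 10, 6 bp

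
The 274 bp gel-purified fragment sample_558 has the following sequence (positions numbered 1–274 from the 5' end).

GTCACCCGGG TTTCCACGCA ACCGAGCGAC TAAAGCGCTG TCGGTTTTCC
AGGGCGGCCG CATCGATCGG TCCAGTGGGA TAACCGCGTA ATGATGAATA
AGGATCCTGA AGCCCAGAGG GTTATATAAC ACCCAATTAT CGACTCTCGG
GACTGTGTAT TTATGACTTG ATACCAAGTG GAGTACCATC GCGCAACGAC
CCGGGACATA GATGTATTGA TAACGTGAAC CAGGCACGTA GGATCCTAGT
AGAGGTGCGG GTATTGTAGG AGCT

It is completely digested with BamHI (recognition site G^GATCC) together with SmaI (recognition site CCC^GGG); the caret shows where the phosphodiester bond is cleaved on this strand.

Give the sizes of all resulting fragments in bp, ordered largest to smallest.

BamHI sites (GGATCC) start at positions 102, 241.
BamHI cuts after the first base of each site, so after positions 102, 241.
SmaI sites (CCCGGG) start at positions 5, 200.
SmaI cuts after base 3 of each site, so after positions 7, 202.
Combined cut positions: 7, 102, 202, 241.
Linear molecule, 4 cuts → 5 fragments:
  1–7 → 7 bp
  8–102 → 95 bp
  103–202 → 100 bp
  203–241 → 39 bp
  242–274 → 33 bp
Sorted largest to smallest: 100, 95, 39, 33, 7 bp.

100, 95, 39, 33, 7 bp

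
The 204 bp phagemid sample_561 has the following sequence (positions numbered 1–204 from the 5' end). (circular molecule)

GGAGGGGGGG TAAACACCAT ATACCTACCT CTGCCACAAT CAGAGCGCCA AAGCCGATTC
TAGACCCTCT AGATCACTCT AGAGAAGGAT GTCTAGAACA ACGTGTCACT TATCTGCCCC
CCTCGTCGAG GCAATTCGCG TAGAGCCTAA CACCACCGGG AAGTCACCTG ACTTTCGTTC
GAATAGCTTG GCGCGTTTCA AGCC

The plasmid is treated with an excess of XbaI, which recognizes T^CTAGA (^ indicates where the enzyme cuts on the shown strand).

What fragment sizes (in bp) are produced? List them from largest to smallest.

171, 14, 10, 9 bp

XbaI sites (TCTAGA) start at positions 59, 68, 78, 92.
XbaI cuts after the first base of each site, so after positions 59, 68, 78, 92.
Circular molecule, 4 cuts → 4 fragments:
  60–68 → 9 bp
  69–78 → 10 bp
  79–92 → 14 bp
  93–204 then 1–59 → 112 + 59 = 171 bp
Sorted largest to smallest: 171, 14, 10, 9 bp.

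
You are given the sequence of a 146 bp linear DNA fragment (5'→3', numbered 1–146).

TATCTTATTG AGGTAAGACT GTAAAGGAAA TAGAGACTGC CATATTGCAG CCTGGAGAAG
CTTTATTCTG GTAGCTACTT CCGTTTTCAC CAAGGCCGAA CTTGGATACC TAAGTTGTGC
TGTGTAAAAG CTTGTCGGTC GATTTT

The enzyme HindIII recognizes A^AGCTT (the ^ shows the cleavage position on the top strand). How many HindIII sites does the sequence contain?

2

AAGCTT occurs starting at positions 58, 128.
HindIII cuts at 2 sites.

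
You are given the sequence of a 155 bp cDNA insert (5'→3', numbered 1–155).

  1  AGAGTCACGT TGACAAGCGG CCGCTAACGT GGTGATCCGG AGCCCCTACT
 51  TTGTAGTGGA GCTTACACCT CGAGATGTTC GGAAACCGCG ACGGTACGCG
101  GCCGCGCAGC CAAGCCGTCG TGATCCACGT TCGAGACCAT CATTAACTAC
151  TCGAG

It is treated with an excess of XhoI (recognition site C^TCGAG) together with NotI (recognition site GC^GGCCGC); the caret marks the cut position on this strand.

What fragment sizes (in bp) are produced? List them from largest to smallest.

XhoI sites (CTCGAG) start at positions 69, 150.
XhoI cuts after the first base of each site, so after positions 69, 150.
NotI sites (GCGGCCGC) start at positions 17, 98.
NotI cuts after base 2 of each site, so after positions 18, 99.
Combined cut positions: 18, 69, 99, 150.
Linear molecule, 4 cuts → 5 fragments:
  1–18 → 18 bp
  19–69 → 51 bp
  70–99 → 30 bp
  100–150 → 51 bp
  151–155 → 5 bp
Sorted largest to smallest: 51, 51, 30, 18, 5 bp.

51, 51, 30, 18, 5 bp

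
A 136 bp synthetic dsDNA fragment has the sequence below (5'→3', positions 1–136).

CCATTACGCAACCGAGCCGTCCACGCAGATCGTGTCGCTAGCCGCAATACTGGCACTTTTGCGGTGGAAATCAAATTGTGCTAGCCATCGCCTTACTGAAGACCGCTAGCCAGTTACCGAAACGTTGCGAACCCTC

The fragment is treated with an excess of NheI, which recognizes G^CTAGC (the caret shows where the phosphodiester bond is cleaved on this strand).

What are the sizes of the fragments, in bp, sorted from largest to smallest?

43, 37, 31, 25 bp

NheI sites (GCTAGC) start at positions 37, 80, 105.
NheI cuts after the first base of each site, so after positions 37, 80, 105.
Linear molecule, 3 cuts → 4 fragments:
  1–37 → 37 bp
  38–80 → 43 bp
  81–105 → 25 bp
  106–136 → 31 bp
Sorted largest to smallest: 43, 37, 31, 25 bp.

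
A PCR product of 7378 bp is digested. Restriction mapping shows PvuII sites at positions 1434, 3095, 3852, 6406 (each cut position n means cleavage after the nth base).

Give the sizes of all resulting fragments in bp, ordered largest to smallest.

Linear molecule, 4 cuts → 5 fragments:
  1434 − 0 = 1434 bp
  3095 − 1434 = 1661 bp
  3852 − 3095 = 757 bp
  6406 − 3852 = 2554 bp
  7378 − 6406 = 972 bp
Sorted largest to smallest: 2554, 1661, 1434, 972, 757 bp.

2554, 1661, 1434, 972, 757 bp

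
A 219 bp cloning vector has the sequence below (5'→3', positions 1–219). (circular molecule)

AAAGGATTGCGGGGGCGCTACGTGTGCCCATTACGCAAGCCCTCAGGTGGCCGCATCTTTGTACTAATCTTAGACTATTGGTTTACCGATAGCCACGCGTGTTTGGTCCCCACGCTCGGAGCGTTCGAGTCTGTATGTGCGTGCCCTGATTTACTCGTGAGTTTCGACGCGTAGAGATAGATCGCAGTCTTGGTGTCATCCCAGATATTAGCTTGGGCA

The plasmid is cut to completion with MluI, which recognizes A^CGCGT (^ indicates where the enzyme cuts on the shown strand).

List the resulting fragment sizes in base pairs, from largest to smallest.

MluI sites (ACGCGT) start at positions 95, 167.
MluI cuts after the first base of each site, so after positions 95, 167.
Circular molecule, 2 cuts → 2 fragments:
  96–167 → 72 bp
  168–219 then 1–95 → 52 + 95 = 147 bp
Sorted largest to smallest: 147, 72 bp.

147, 72 bp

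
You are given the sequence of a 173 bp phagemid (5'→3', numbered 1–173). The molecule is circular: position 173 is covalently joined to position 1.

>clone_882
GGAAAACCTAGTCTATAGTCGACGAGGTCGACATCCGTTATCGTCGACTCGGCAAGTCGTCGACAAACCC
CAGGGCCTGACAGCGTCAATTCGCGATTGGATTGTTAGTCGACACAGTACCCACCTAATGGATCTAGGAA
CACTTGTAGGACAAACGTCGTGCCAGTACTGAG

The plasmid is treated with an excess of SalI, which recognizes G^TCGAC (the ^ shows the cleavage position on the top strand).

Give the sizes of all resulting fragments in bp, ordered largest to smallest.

83, 49, 16, 16, 9 bp

SalI sites (GTCGAC) start at positions 18, 27, 43, 59, 108.
SalI cuts after the first base of each site, so after positions 18, 27, 43, 59, 108.
Circular molecule, 5 cuts → 5 fragments:
  19–27 → 9 bp
  28–43 → 16 bp
  44–59 → 16 bp
  60–108 → 49 bp
  109–173 then 1–18 → 65 + 18 = 83 bp
Sorted largest to smallest: 83, 49, 16, 16, 9 bp.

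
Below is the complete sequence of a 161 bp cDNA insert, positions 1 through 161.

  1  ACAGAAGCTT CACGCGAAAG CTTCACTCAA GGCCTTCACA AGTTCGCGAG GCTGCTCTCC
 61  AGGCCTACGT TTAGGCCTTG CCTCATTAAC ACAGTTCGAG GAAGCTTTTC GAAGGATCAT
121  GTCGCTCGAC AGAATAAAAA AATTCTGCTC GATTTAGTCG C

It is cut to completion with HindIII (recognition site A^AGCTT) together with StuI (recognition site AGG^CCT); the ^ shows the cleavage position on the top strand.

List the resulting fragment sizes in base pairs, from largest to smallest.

HindIII sites (AAGCTT) start at positions 5, 18, 102.
HindIII cuts after the first base of each site, so after positions 5, 18, 102.
StuI sites (AGGCCT) start at positions 30, 61, 73.
StuI cuts after base 3 of each site, so after positions 32, 63, 75.
Combined cut positions: 5, 18, 32, 63, 75, 102.
Linear molecule, 6 cuts → 7 fragments:
  1–5 → 5 bp
  6–18 → 13 bp
  19–32 → 14 bp
  33–63 → 31 bp
  64–75 → 12 bp
  76–102 → 27 bp
  103–161 → 59 bp
Sorted largest to smallest: 59, 31, 27, 14, 13, 12, 5 bp.

59, 31, 27, 14, 13, 12, 5 bp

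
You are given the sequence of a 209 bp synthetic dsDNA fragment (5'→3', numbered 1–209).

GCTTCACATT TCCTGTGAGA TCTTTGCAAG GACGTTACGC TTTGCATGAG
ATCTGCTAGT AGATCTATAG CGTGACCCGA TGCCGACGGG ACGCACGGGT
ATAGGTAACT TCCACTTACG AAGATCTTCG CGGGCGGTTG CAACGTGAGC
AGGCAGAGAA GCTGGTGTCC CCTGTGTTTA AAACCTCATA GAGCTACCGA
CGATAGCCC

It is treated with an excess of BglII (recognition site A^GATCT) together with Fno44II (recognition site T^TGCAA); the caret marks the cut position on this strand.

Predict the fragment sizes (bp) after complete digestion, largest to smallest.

BglII sites (AGATCT) start at positions 18, 49, 61, 122.
BglII cuts after the first base of each site, so after positions 18, 49, 61, 122.
Fno44II sites (TTGCAA) start at positions 24, 138.
Fno44II cuts after the first base of each site, so after positions 24, 138.
Combined cut positions: 18, 24, 49, 61, 122, 138.
Linear molecule, 6 cuts → 7 fragments:
  1–18 → 18 bp
  19–24 → 6 bp
  25–49 → 25 bp
  50–61 → 12 bp
  62–122 → 61 bp
  123–138 → 16 bp
  139–209 → 71 bp
Sorted largest to smallest: 71, 61, 25, 18, 16, 12, 6 bp.

71, 61, 25, 18, 16, 12, 6 bp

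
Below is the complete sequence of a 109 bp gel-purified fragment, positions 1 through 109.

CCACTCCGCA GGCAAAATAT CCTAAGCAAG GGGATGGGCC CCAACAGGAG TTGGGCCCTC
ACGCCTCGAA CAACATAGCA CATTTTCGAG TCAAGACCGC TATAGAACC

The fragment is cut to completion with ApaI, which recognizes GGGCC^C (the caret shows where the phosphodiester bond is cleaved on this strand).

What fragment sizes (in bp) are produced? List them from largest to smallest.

ApaI sites (GGGCCC) start at positions 36, 53.
ApaI cuts after base 5 of each site (before the last base), so after positions 40, 57.
Linear molecule, 2 cuts → 3 fragments:
  1–40 → 40 bp
  41–57 → 17 bp
  58–109 → 52 bp
Sorted largest to smallest: 52, 40, 17 bp.

52, 40, 17 bp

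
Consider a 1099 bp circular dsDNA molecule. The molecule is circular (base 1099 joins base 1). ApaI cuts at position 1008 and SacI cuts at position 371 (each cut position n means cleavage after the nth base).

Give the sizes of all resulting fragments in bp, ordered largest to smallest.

Combined cut positions (sorted): 371, 1008.
Circular molecule, 2 cuts → 2 fragments:
  1008 − 371 = 637 bp
  wrap: 1099 − 1008 + 371 = 462 bp
Sorted largest to smallest: 637, 462 bp.

637, 462 bp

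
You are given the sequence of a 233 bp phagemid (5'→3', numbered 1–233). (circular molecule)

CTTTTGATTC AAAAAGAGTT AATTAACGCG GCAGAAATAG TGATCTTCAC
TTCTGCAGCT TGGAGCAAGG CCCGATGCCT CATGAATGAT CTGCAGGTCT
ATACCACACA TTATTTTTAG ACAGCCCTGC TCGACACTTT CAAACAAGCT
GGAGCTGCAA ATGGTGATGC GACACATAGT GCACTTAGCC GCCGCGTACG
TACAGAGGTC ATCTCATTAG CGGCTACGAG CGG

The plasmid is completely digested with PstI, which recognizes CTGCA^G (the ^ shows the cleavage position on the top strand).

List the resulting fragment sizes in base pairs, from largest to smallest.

PstI sites (CTGCAG) start at positions 53, 91.
PstI cuts after base 5 of each site (before the last base), so after positions 57, 95.
Circular molecule, 2 cuts → 2 fragments:
  58–95 → 38 bp
  96–233 then 1–57 → 138 + 57 = 195 bp
Sorted largest to smallest: 195, 38 bp.

195, 38 bp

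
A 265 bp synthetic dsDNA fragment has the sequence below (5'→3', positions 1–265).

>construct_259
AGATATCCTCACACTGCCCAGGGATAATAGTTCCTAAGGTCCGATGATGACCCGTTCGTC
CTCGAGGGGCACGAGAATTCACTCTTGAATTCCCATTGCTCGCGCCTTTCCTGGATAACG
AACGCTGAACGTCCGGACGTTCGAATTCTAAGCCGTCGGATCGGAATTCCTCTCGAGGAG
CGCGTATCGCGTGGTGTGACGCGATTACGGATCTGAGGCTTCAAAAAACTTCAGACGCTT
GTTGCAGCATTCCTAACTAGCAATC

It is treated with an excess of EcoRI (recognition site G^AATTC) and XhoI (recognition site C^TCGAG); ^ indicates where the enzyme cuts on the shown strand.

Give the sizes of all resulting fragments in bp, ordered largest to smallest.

EcoRI sites (GAATTC) start at positions 75, 87, 143, 164.
EcoRI cuts after the first base of each site, so after positions 75, 87, 143, 164.
XhoI sites (CTCGAG) start at positions 61, 172.
XhoI cuts after the first base of each site, so after positions 61, 172.
Combined cut positions: 61, 75, 87, 143, 164, 172.
Linear molecule, 6 cuts → 7 fragments:
  1–61 → 61 bp
  62–75 → 14 bp
  76–87 → 12 bp
  88–143 → 56 bp
  144–164 → 21 bp
  165–172 → 8 bp
  173–265 → 93 bp
Sorted largest to smallest: 93, 61, 56, 21, 14, 12, 8 bp.

93, 61, 56, 21, 14, 12, 8 bp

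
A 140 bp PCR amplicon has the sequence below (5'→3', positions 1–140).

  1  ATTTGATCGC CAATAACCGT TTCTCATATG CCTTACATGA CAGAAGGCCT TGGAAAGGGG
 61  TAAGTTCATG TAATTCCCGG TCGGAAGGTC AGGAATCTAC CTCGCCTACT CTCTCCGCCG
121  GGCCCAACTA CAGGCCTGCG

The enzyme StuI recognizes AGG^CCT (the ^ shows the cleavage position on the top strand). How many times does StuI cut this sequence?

AGGCCT occurs starting at positions 45, 132.
StuI cuts at 2 sites.

2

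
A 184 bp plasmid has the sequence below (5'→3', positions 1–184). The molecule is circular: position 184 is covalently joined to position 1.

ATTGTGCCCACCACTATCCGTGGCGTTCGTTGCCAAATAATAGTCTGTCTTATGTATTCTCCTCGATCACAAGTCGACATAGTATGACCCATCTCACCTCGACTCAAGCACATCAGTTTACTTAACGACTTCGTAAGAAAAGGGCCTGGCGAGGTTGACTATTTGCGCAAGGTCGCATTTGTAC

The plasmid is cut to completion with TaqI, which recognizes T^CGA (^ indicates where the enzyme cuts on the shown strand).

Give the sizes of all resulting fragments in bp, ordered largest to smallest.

TaqI sites (TCGA) start at positions 63, 74, 99.
TaqI cuts after the first base of each site, so after positions 63, 74, 99.
Circular molecule, 3 cuts → 3 fragments:
  64–74 → 11 bp
  75–99 → 25 bp
  100–184 then 1–63 → 85 + 63 = 148 bp
Sorted largest to smallest: 148, 25, 11 bp.

148, 25, 11 bp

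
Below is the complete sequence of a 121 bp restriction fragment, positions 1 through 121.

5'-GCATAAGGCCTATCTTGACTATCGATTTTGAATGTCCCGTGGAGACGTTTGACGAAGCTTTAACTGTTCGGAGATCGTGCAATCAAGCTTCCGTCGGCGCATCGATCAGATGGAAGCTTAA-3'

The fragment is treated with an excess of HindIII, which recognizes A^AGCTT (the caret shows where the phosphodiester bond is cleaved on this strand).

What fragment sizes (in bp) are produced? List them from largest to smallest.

HindIII sites (AAGCTT) start at positions 55, 85, 114.
HindIII cuts after the first base of each site, so after positions 55, 85, 114.
Linear molecule, 3 cuts → 4 fragments:
  1–55 → 55 bp
  56–85 → 30 bp
  86–114 → 29 bp
  115–121 → 7 bp
Sorted largest to smallest: 55, 30, 29, 7 bp.

55, 30, 29, 7 bp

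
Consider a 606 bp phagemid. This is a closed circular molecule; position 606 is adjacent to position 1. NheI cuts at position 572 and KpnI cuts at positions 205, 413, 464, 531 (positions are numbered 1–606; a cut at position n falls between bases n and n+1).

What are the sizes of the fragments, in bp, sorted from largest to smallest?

Combined cut positions (sorted): 205, 413, 464, 531, 572.
Circular molecule, 5 cuts → 5 fragments:
  413 − 205 = 208 bp
  464 − 413 = 51 bp
  531 − 464 = 67 bp
  572 − 531 = 41 bp
  wrap: 606 − 572 + 205 = 239 bp
Sorted largest to smallest: 239, 208, 67, 51, 41 bp.

239, 208, 67, 51, 41 bp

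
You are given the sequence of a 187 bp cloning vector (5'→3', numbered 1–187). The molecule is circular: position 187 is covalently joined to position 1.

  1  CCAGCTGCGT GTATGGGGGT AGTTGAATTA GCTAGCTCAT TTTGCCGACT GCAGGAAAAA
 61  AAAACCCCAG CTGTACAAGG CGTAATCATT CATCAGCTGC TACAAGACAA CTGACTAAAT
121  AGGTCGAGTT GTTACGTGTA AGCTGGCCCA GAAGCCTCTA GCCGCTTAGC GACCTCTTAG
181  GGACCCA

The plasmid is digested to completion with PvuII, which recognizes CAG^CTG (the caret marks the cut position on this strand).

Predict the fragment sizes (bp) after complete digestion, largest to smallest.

PvuII sites (CAGCTG) start at positions 2, 68, 94.
PvuII cuts after base 3 of each site, so after positions 4, 70, 96.
Circular molecule, 3 cuts → 3 fragments:
  5–70 → 66 bp
  71–96 → 26 bp
  97–187 then 1–4 → 91 + 4 = 95 bp
Sorted largest to smallest: 95, 66, 26 bp.

95, 66, 26 bp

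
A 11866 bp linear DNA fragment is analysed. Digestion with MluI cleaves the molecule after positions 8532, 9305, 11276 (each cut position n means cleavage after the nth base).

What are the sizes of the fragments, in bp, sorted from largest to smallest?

8532, 1971, 773, 590 bp

Linear molecule, 3 cuts → 4 fragments:
  8532 − 0 = 8532 bp
  9305 − 8532 = 773 bp
  11276 − 9305 = 1971 bp
  11866 − 11276 = 590 bp
Sorted largest to smallest: 8532, 1971, 773, 590 bp.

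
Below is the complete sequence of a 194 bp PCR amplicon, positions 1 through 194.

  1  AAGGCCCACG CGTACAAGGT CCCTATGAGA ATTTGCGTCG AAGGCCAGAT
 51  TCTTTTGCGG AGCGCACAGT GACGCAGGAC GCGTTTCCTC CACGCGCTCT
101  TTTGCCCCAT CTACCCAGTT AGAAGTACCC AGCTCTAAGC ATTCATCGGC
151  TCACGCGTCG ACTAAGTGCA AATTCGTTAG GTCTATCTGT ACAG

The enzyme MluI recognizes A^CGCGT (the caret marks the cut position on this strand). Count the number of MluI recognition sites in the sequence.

3

ACGCGT occurs starting at positions 8, 79, 153.
MluI cuts at 3 sites.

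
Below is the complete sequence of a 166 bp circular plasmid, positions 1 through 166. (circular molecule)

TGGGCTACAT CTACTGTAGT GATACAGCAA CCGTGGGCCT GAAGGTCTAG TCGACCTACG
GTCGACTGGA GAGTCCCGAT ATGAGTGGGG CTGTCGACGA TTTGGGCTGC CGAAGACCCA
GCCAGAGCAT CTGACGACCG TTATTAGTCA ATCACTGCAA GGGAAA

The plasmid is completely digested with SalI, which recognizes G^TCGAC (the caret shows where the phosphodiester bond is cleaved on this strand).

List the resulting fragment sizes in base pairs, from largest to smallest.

123, 32, 11 bp

SalI sites (GTCGAC) start at positions 50, 61, 93.
SalI cuts after the first base of each site, so after positions 50, 61, 93.
Circular molecule, 3 cuts → 3 fragments:
  51–61 → 11 bp
  62–93 → 32 bp
  94–166 then 1–50 → 73 + 50 = 123 bp
Sorted largest to smallest: 123, 32, 11 bp.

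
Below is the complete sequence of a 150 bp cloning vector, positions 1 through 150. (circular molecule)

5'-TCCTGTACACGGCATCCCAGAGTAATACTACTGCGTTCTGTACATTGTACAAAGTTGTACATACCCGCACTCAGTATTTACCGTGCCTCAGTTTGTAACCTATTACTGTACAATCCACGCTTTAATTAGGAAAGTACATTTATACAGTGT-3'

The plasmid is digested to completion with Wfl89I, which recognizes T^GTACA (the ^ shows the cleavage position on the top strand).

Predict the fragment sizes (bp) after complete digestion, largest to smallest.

Wfl89I sites (TGTACA) start at positions 4, 39, 46, 56, 107.
Wfl89I cuts after the first base of each site, so after positions 4, 39, 46, 56, 107.
Circular molecule, 5 cuts → 5 fragments:
  5–39 → 35 bp
  40–46 → 7 bp
  47–56 → 10 bp
  57–107 → 51 bp
  108–150 then 1–4 → 43 + 4 = 47 bp
Sorted largest to smallest: 51, 47, 35, 10, 7 bp.

51, 47, 35, 10, 7 bp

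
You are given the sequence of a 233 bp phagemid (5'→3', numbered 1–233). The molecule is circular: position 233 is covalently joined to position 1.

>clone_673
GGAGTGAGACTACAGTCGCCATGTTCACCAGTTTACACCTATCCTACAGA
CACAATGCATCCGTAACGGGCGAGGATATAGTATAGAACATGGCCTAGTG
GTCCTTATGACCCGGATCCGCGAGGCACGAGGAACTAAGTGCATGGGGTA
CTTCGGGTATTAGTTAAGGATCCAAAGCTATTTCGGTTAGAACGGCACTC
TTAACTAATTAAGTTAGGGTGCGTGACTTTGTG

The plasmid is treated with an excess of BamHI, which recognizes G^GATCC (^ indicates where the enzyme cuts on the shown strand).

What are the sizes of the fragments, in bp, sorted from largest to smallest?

179, 54 bp

BamHI sites (GGATCC) start at positions 114, 168.
BamHI cuts after the first base of each site, so after positions 114, 168.
Circular molecule, 2 cuts → 2 fragments:
  115–168 → 54 bp
  169–233 then 1–114 → 65 + 114 = 179 bp
Sorted largest to smallest: 179, 54 bp.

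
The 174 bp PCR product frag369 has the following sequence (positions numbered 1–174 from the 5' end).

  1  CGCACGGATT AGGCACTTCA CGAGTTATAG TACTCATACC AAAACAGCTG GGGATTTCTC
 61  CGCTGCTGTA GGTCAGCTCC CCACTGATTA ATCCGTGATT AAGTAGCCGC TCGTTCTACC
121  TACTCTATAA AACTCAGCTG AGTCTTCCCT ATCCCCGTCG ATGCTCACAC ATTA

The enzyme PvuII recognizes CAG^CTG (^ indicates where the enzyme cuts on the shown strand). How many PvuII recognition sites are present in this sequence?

CAGCTG occurs starting at positions 45, 135.
PvuII cuts at 2 sites.

2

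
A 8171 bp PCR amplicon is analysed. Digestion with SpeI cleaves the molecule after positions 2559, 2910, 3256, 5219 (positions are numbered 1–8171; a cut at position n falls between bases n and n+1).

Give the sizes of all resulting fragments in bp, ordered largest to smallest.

Linear molecule, 4 cuts → 5 fragments:
  2559 − 0 = 2559 bp
  2910 − 2559 = 351 bp
  3256 − 2910 = 346 bp
  5219 − 3256 = 1963 bp
  8171 − 5219 = 2952 bp
Sorted largest to smallest: 2952, 2559, 1963, 351, 346 bp.

2952, 2559, 1963, 351, 346 bp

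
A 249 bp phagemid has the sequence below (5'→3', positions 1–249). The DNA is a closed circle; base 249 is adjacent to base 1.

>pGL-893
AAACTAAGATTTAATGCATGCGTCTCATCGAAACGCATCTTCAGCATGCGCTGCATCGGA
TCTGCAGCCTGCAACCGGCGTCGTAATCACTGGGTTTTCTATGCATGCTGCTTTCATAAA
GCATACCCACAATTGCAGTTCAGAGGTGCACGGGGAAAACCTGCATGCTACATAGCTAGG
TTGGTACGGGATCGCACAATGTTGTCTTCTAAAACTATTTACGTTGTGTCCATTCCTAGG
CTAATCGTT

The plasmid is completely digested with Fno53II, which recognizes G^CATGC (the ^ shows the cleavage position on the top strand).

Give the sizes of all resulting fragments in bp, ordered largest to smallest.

Fno53II sites (GCATGC) start at positions 16, 44, 103, 163.
Fno53II cuts after the first base of each site, so after positions 16, 44, 103, 163.
Circular molecule, 4 cuts → 4 fragments:
  17–44 → 28 bp
  45–103 → 59 bp
  104–163 → 60 bp
  164–249 then 1–16 → 86 + 16 = 102 bp
Sorted largest to smallest: 102, 60, 59, 28 bp.

102, 60, 59, 28 bp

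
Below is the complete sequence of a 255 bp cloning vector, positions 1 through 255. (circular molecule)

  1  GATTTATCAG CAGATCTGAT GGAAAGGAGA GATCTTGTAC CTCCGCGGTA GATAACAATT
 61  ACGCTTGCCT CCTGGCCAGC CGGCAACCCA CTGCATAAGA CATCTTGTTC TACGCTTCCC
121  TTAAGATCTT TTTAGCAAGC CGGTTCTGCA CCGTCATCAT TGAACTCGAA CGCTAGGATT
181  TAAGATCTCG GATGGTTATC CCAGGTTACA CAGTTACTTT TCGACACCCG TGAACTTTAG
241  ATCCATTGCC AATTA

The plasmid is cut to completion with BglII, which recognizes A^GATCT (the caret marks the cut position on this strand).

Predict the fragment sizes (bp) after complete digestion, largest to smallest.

BglII sites (AGATCT) start at positions 12, 30, 124, 183.
BglII cuts after the first base of each site, so after positions 12, 30, 124, 183.
Circular molecule, 4 cuts → 4 fragments:
  13–30 → 18 bp
  31–124 → 94 bp
  125–183 → 59 bp
  184–255 then 1–12 → 72 + 12 = 84 bp
Sorted largest to smallest: 94, 84, 59, 18 bp.

94, 84, 59, 18 bp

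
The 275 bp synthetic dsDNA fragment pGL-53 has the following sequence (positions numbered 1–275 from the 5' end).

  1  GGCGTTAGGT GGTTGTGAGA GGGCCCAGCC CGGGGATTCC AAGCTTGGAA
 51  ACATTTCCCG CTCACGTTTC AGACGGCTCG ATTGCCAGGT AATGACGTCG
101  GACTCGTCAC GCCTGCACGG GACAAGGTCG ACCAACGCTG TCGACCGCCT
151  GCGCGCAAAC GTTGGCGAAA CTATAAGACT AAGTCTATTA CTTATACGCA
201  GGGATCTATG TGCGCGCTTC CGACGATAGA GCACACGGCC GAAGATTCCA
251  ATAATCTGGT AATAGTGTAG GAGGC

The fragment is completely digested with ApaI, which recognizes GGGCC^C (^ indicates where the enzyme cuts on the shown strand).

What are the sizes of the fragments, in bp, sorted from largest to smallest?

The ApaI site (GGGCCC) starts at position 21.
ApaI cuts after base 5 of each site (before the last base), so after position 25.
Linear molecule, 1 cut → 2 fragments:
  1–25 → 25 bp
  26–275 → 250 bp
Sorted largest to smallest: 250, 25 bp.

250, 25 bp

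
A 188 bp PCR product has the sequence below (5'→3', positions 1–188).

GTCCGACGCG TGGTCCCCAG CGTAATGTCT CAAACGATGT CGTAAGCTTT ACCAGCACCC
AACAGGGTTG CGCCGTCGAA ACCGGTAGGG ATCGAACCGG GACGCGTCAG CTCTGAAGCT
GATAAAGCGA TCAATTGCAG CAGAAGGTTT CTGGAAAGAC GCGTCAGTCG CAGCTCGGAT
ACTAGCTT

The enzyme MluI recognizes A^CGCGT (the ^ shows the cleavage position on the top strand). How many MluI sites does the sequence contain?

3

ACGCGT occurs starting at positions 6, 102, 159.
MluI cuts at 3 sites.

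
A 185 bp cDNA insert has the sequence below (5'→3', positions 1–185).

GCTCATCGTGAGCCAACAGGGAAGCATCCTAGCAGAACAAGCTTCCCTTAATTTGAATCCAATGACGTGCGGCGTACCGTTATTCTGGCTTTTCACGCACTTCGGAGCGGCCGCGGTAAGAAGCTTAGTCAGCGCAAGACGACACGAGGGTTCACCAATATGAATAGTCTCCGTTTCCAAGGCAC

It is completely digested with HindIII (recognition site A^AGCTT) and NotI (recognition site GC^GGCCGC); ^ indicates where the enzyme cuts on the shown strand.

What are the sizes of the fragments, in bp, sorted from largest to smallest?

69, 64, 39, 13 bp

HindIII sites (AAGCTT) start at positions 39, 121.
HindIII cuts after the first base of each site, so after positions 39, 121.
The NotI site (GCGGCCGC) starts at position 107.
NotI cuts after base 2 of each site, so after position 108.
Combined cut positions: 39, 108, 121.
Linear molecule, 3 cuts → 4 fragments:
  1–39 → 39 bp
  40–108 → 69 bp
  109–121 → 13 bp
  122–185 → 64 bp
Sorted largest to smallest: 69, 64, 39, 13 bp.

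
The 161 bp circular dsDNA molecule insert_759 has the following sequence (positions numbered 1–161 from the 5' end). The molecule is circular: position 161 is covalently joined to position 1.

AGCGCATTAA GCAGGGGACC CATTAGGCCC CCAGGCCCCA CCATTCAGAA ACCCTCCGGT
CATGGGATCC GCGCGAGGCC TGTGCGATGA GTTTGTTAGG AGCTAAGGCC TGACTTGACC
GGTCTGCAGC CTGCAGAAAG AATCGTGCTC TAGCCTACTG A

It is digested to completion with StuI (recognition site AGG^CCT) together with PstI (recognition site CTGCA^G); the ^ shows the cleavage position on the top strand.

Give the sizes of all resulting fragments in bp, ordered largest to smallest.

104, 30, 20, 7 bp

StuI sites (AGGCCT) start at positions 76, 106.
StuI cuts after base 3 of each site, so after positions 78, 108.
PstI sites (CTGCAG) start at positions 124, 131.
PstI cuts after base 5 of each site (before the last base), so after positions 128, 135.
Combined cut positions: 78, 108, 128, 135.
Circular molecule, 4 cuts → 4 fragments:
  79–108 → 30 bp
  109–128 → 20 bp
  129–135 → 7 bp
  136–161 then 1–78 → 26 + 78 = 104 bp
Sorted largest to smallest: 104, 30, 20, 7 bp.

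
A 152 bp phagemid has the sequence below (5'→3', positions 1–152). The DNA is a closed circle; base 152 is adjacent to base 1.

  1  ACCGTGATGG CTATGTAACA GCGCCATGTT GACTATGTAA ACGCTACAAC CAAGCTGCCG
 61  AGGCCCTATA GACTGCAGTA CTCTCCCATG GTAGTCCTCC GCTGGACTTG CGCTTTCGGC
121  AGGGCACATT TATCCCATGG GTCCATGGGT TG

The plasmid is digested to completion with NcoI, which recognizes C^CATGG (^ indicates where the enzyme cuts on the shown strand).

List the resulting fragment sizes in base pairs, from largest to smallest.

95, 49, 8 bp

NcoI sites (CCATGG) start at positions 86, 135, 143.
NcoI cuts after the first base of each site, so after positions 86, 135, 143.
Circular molecule, 3 cuts → 3 fragments:
  87–135 → 49 bp
  136–143 → 8 bp
  144–152 then 1–86 → 9 + 86 = 95 bp
Sorted largest to smallest: 95, 49, 8 bp.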